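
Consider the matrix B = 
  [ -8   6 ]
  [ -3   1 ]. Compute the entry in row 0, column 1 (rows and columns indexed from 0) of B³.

Characteristic polynomial: λ^2 + 7λ + 10 = (λ + 2)(λ + 5), so the eigenvalues are -5, -2.
λ=-5: eigenvector (-2, -1).
λ=-2: eigenvector (1, 1).
P = [[-2, 1], [-1, 1]], D = diag(-5, -2), P⁻¹ = [[-1, 1], [-1, 2]].
B³ = P·diag(-125, -8)·P⁻¹ = [[-242, 234], [-117, 109]].
The requested entry is 234.

234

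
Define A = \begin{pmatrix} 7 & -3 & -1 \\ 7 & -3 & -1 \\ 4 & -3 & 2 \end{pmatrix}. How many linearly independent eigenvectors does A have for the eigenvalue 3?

1

A − 3I = [[4, -3, -1], [7, -6, -1], [4, -3, -1]].
This matrix has rank 2, so its null space has dimension 3 − 2 = 1.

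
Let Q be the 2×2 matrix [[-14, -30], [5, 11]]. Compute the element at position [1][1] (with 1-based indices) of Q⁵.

-3074

Characteristic polynomial: λ^2 + 3λ - 4 = (λ - 1)(λ + 4), so the eigenvalues are -4, 1.
λ=-4: eigenvector (3, -1).
λ=1: eigenvector (-2, 1).
P = [[3, -2], [-1, 1]], D = diag(-4, 1), P⁻¹ = [[1, 2], [1, 3]].
Q⁵ = P·diag(-1024, 1)·P⁻¹ = [[-3074, -6150], [1025, 2051]].
The requested entry is -3074.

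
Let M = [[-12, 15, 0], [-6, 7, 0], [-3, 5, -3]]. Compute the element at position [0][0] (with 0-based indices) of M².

Characteristic polynomial: t^3 + 8t^2 + 21t + 18 = (t + 2)(t + 3)^2, so the eigenvalues are -3, -3, -2.
t=-2: eigenvector (-3, -2, -1).
t=-3: eigenvector (5, 3, 1).
t=-3: eigenvector (0, 0, 1).
P = [[-3, 5, 0], [-2, 3, 0], [-1, 1, 1]], D = diag(-2, -3, -3), P⁻¹ = [[3, -5, 0], [2, -3, 0], [1, -2, 1]].
M² = P·diag(4, 9, 9)·P⁻¹ = [[54, -75, 0], [30, -41, 0], [15, -25, 9]].
The requested entry is 54.

54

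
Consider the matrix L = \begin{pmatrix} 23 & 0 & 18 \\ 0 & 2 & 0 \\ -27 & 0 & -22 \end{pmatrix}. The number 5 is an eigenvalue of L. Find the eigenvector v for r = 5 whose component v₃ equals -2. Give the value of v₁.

L − 5I = [[18, 0, 18], [0, -3, 0], [-27, 0, -27]].
Solving (L − 5I)v = 0 gives the eigenspace spanned by (2, 0, -2).
With v₃ = -2, v = (2, 0, -2), so v₁ = 2.

2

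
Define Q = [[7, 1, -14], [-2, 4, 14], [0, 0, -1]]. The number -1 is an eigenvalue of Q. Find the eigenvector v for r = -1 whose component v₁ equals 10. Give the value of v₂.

-10

Q + 1I = [[8, 1, -14], [-2, 5, 14], [0, 0, 0]].
Solving (Q + 1I)v = 0 gives the eigenspace spanned by (10, -10, 5).
With v₁ = 10, v = (10, -10, 5), so v₂ = -10.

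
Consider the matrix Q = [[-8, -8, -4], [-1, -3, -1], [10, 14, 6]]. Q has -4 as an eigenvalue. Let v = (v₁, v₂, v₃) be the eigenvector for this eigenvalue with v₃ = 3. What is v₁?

-3

Q + 4I = [[-4, -8, -4], [-1, 1, -1], [10, 14, 10]].
Solving (Q + 4I)v = 0 gives the eigenspace spanned by (-3, 0, 3).
With v₃ = 3, v = (-3, 0, 3), so v₁ = -3.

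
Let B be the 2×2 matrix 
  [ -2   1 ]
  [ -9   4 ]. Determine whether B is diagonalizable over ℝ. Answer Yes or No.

Characteristic polynomial: p(μ) = μ^2 - 2μ + 1 = (μ - 1)^2.
μ = 1 has algebraic multiplicity 2; rank(B − 1I) = 1, so geometric multiplicity = 1.
Geometric multiplicity < algebraic multiplicity, so B is not diagonalizable.

No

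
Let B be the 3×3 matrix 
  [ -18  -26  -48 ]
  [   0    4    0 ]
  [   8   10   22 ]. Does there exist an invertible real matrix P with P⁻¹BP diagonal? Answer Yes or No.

Yes

Characteristic polynomial: p(s) = s^3 - 8s^2 + 4s + 48 = (s - 6)(s - 4)(s + 2).
All 3 eigenvalues are distinct, so B is diagonalizable.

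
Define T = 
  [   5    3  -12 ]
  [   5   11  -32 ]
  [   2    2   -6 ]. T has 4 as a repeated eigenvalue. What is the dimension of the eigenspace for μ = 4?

1

T − 4I = [[1, 3, -12], [5, 7, -32], [2, 2, -10]].
This matrix has rank 2, so its null space has dimension 3 − 2 = 1.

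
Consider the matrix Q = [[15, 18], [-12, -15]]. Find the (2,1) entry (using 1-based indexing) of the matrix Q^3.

Characteristic polynomial: r^2 - 9 = (r - 3)(r + 3), so the eigenvalues are -3, 3.
r=-3: eigenvector (-1, 1).
r=3: eigenvector (3, -2).
P = [[-1, 3], [1, -2]], D = diag(-3, 3), P⁻¹ = [[2, 3], [1, 1]].
Q³ = P·diag(-27, 27)·P⁻¹ = [[135, 162], [-108, -135]].
The requested entry is -108.

-108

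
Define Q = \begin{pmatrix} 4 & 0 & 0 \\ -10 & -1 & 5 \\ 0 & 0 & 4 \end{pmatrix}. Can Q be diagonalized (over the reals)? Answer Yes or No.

Yes

Characteristic polynomial: p(t) = t^3 - 7t^2 + 8t + 16 = (t - 4)^2(t + 1).
t = 4 has algebraic multiplicity 2; rank(Q − 4I) = 1, so geometric multiplicity = 2.
Every eigenvalue has geometric = algebraic multiplicity, so Q is diagonalizable.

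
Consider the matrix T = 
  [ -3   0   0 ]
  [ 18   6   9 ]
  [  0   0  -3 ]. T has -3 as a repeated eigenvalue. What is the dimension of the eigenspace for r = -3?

T + 3I = [[0, 0, 0], [18, 9, 9], [0, 0, 0]].
This matrix has rank 1, so its null space has dimension 3 − 1 = 2.

2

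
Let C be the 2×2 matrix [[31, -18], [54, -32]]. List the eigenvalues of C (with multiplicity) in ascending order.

-5, 4

Characteristic polynomial: p(t) = t^2 + t - 20 = (t - 4)(t + 5).
Roots (with multiplicity): -5, 4.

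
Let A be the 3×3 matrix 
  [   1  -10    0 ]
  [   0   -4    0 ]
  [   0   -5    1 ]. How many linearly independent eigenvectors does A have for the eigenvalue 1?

A − 1I = [[0, -10, 0], [0, -5, 0], [0, -5, 0]].
This matrix has rank 1, so its null space has dimension 3 − 1 = 2.

2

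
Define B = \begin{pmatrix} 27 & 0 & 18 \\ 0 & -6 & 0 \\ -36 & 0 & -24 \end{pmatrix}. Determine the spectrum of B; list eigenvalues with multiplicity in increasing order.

-6, 0, 3

Characteristic polynomial: p(λ) = λ^3 + 3λ^2 - 18λ = λ(λ - 3)(λ + 6).
Roots (with multiplicity): -6, 0, 3.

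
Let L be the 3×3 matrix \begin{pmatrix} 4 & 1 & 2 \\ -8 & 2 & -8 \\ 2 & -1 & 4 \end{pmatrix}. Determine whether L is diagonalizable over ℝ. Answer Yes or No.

No

Characteristic polynomial: p(μ) = μ^3 - 10μ^2 + 28μ - 24 = (μ - 6)(μ - 2)^2.
μ = 2 has algebraic multiplicity 2; rank(L − 2I) = 2, so geometric multiplicity = 1.
Geometric multiplicity < algebraic multiplicity, so L is not diagonalizable.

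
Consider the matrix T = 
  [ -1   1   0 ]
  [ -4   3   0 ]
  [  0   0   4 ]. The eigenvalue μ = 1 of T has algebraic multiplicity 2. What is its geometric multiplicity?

1

T − 1I = [[-2, 1, 0], [-4, 2, 0], [0, 0, 3]].
This matrix has rank 2, so its null space has dimension 3 − 2 = 1.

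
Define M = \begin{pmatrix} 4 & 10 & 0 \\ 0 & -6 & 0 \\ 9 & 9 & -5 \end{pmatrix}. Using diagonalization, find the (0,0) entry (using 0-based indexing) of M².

Characteristic polynomial: r^3 + 7r^2 - 14r - 120 = (r - 4)(r + 5)(r + 6), so the eigenvalues are -6, -5, 4.
r=-6: eigenvector (1, -1, 0).
r=-5: eigenvector (0, 0, 1).
r=4: eigenvector (1, 0, 1).
P = [[1, 0, 1], [-1, 0, 0], [0, 1, 1]], D = diag(-6, -5, 4), P⁻¹ = [[0, -1, 0], [-1, -1, 1], [1, 1, 0]].
M² = P·diag(36, 25, 16)·P⁻¹ = [[16, -20, 0], [0, 36, 0], [-9, -9, 25]].
The requested entry is 16.

16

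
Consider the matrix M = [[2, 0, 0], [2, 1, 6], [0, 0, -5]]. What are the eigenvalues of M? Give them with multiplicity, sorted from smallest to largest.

Characteristic polynomial: p(r) = r^3 + 2r^2 - 13r + 10 = (r - 2)(r - 1)(r + 5).
Roots (with multiplicity): -5, 1, 2.

-5, 1, 2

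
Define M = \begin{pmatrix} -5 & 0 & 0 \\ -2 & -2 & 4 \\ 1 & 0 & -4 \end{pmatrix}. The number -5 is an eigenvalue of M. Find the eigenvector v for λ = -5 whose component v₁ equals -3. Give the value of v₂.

-6

M + 5I = [[0, 0, 0], [-2, 3, 4], [1, 0, 1]].
Solving (M + 5I)v = 0 gives the eigenspace spanned by (-3, -6, 3).
With v₁ = -3, v = (-3, -6, 3), so v₂ = -6.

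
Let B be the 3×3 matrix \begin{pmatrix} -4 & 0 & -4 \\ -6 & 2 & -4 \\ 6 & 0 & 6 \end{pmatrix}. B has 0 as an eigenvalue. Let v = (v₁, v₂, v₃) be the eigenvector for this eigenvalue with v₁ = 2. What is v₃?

B = [[-4, 0, -4], [-6, 2, -4], [6, 0, 6]].
Solving (B)v = 0 gives the eigenspace spanned by (2, 2, -2).
With v₁ = 2, v = (2, 2, -2), so v₃ = -2.

-2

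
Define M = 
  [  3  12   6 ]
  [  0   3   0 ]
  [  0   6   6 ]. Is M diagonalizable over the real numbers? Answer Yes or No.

Yes

Characteristic polynomial: p(t) = t^3 - 12t^2 + 45t - 54 = (t - 6)(t - 3)^2.
t = 3 has algebraic multiplicity 2; rank(M − 3I) = 1, so geometric multiplicity = 2.
Every eigenvalue has geometric = algebraic multiplicity, so M is diagonalizable.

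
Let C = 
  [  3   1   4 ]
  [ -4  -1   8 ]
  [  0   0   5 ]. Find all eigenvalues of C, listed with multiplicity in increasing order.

1, 1, 5

Characteristic polynomial: p(t) = t^3 - 7t^2 + 11t - 5 = (t - 5)(t - 1)^2.
Roots (with multiplicity): 1, 1, 5.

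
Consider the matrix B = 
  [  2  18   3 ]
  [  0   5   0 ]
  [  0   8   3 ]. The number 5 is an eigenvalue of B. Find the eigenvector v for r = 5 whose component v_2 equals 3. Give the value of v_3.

12

B − 5I = [[-3, 18, 3], [0, 0, 0], [0, 8, -2]].
Solving (B − 5I)v = 0 gives the eigenspace spanned by (30, 3, 12).
With v_2 = 3, v = (30, 3, 12), so v_3 = 12.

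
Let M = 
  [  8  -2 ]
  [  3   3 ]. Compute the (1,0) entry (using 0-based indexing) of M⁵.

Characteristic polynomial: μ^2 - 11μ + 30 = (μ - 6)(μ - 5), so the eigenvalues are 5, 6.
μ=5: eigenvector (-2, -3).
μ=6: eigenvector (-1, -1).
P = [[-2, -1], [-3, -1]], D = diag(5, 6), P⁻¹ = [[1, -1], [-3, 2]].
M⁵ = P·diag(3125, 7776)·P⁻¹ = [[17078, -9302], [13953, -6177]].
The requested entry is 13953.

13953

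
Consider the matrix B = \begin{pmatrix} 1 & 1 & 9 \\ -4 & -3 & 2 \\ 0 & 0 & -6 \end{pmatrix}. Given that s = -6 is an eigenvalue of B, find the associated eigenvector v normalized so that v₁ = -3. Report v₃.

3

B + 6I = [[7, 1, 9], [-4, 3, 2], [0, 0, 0]].
Solving (B + 6I)v = 0 gives the eigenspace spanned by (-3, -6, 3).
With v₁ = -3, v = (-3, -6, 3), so v₃ = 3.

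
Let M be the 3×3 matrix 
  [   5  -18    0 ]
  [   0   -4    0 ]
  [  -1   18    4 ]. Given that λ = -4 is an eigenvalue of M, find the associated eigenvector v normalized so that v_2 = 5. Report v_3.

M + 4I = [[9, -18, 0], [0, 0, 0], [-1, 18, 8]].
Solving (M + 4I)v = 0 gives the eigenspace spanned by (10, 5, -10).
With v_2 = 5, v = (10, 5, -10), so v_3 = -10.

-10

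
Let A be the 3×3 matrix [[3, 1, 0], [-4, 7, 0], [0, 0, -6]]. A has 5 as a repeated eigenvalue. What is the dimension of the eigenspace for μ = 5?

1

A − 5I = [[-2, 1, 0], [-4, 2, 0], [0, 0, -11]].
This matrix has rank 2, so its null space has dimension 3 − 2 = 1.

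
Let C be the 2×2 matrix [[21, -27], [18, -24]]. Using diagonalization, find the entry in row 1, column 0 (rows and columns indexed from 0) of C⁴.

-2430

Characteristic polynomial: λ^2 + 3λ - 18 = (λ - 3)(λ + 6), so the eigenvalues are -6, 3.
λ=3: eigenvector (3, 2).
λ=-6: eigenvector (1, 1).
P = [[3, 1], [2, 1]], D = diag(3, -6), P⁻¹ = [[1, -1], [-2, 3]].
C⁴ = P·diag(81, 1296)·P⁻¹ = [[-2349, 3645], [-2430, 3726]].
The requested entry is -2430.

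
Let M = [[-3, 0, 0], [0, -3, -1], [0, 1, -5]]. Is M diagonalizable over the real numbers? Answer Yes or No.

No

Characteristic polynomial: p(r) = r^3 + 11r^2 + 40r + 48 = (r + 3)(r + 4)^2.
r = -4 has algebraic multiplicity 2; rank(M + 4I) = 2, so geometric multiplicity = 1.
Geometric multiplicity < algebraic multiplicity, so M is not diagonalizable.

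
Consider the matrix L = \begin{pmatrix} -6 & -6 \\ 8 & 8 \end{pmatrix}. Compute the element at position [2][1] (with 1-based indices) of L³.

Characteristic polynomial: s^2 - 2s = s(s - 2), so the eigenvalues are 0, 2.
s=0: eigenvector (1, -1).
s=2: eigenvector (-3, 4).
P = [[1, -3], [-1, 4]], D = diag(0, 2), P⁻¹ = [[4, 3], [1, 1]].
L³ = P·diag(0, 8)·P⁻¹ = [[-24, -24], [32, 32]].
The requested entry is 32.

32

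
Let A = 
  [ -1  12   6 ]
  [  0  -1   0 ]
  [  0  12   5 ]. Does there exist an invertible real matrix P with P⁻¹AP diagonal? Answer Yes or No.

Characteristic polynomial: p(s) = s^3 - 3s^2 - 9s - 5 = (s - 5)(s + 1)^2.
s = -1 has algebraic multiplicity 2; rank(A + 1I) = 1, so geometric multiplicity = 2.
Every eigenvalue has geometric = algebraic multiplicity, so A is diagonalizable.

Yes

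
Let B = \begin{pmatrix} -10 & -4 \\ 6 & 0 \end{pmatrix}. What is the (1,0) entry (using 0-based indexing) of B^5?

20256

Characteristic polynomial: t^2 + 10t + 24 = (t + 4)(t + 6), so the eigenvalues are -6, -4.
t=-6: eigenvector (-1, 1).
t=-4: eigenvector (-2, 3).
P = [[-1, -2], [1, 3]], D = diag(-6, -4), P⁻¹ = [[-3, -2], [1, 1]].
B⁵ = P·diag(-7776, -1024)·P⁻¹ = [[-21280, -13504], [20256, 12480]].
The requested entry is 20256.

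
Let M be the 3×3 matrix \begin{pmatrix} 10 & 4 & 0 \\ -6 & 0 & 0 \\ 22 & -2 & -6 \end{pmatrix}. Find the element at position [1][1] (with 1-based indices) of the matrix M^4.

Characteristic polynomial: λ^3 - 4λ^2 - 36λ + 144 = (λ - 6)(λ - 4)(λ + 6), so the eigenvalues are -6, 4, 6.
λ=6: eigenvector (1, -1, 2).
λ=4: eigenvector (-2, 3, -5).
λ=-6: eigenvector (0, 0, 1).
P = [[1, -2, 0], [-1, 3, 0], [2, -5, 1]], D = diag(6, 4, -6), P⁻¹ = [[3, 2, 0], [1, 1, 0], [-1, 1, 1]].
M⁴ = P·diag(1296, 256, 1296)·P⁻¹ = [[3376, 2080, 0], [-3120, -1824, 0], [5200, 5200, 1296]].
The requested entry is 3376.

3376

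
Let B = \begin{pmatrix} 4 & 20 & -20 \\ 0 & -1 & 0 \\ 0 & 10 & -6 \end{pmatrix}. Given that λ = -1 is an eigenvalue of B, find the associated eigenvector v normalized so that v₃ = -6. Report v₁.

-12

B + 1I = [[5, 20, -20], [0, 0, 0], [0, 10, -5]].
Solving (B + 1I)v = 0 gives the eigenspace spanned by (-12, -3, -6).
With v₃ = -6, v = (-12, -3, -6), so v₁ = -12.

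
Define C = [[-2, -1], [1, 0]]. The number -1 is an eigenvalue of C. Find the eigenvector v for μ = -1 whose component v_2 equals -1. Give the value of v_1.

C + 1I = [[-1, -1], [1, 1]].
Solving (C + 1I)v = 0 gives the eigenspace spanned by (1, -1).
With v_2 = -1, v = (1, -1), so v_1 = 1.

1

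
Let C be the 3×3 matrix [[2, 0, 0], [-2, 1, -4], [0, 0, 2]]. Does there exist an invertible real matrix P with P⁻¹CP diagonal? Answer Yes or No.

Characteristic polynomial: p(t) = t^3 - 5t^2 + 8t - 4 = (t - 2)^2(t - 1).
t = 2 has algebraic multiplicity 2; rank(C − 2I) = 1, so geometric multiplicity = 2.
Every eigenvalue has geometric = algebraic multiplicity, so C is diagonalizable.

Yes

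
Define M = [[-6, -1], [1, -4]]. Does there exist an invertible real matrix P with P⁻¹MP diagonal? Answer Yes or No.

No

Characteristic polynomial: p(λ) = λ^2 + 10λ + 25 = (λ + 5)^2.
λ = -5 has algebraic multiplicity 2; rank(M + 5I) = 1, so geometric multiplicity = 1.
Geometric multiplicity < algebraic multiplicity, so M is not diagonalizable.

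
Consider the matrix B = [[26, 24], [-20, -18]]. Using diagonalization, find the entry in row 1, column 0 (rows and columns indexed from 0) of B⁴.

Characteristic polynomial: r^2 - 8r + 12 = (r - 6)(r - 2), so the eigenvalues are 2, 6.
r=2: eigenvector (1, -1).
r=6: eigenvector (6, -5).
P = [[1, 6], [-1, -5]], D = diag(2, 6), P⁻¹ = [[-5, -6], [1, 1]].
B⁴ = P·diag(16, 1296)·P⁻¹ = [[7696, 7680], [-6400, -6384]].
The requested entry is -6400.

-6400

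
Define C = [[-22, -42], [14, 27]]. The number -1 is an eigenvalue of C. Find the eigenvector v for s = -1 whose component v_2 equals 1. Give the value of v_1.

C + 1I = [[-21, -42], [14, 28]].
Solving (C + 1I)v = 0 gives the eigenspace spanned by (-2, 1).
With v_2 = 1, v = (-2, 1), so v_1 = -2.

-2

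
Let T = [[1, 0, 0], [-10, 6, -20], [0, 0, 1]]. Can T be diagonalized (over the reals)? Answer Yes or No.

Characteristic polynomial: p(r) = r^3 - 8r^2 + 13r - 6 = (r - 6)(r - 1)^2.
r = 1 has algebraic multiplicity 2; rank(T − 1I) = 1, so geometric multiplicity = 2.
Every eigenvalue has geometric = algebraic multiplicity, so T is diagonalizable.

Yes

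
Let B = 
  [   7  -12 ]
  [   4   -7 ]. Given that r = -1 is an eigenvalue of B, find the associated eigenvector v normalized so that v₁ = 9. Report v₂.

B + 1I = [[8, -12], [4, -6]].
Solving (B + 1I)v = 0 gives the eigenspace spanned by (9, 6).
With v₁ = 9, v = (9, 6), so v₂ = 6.

6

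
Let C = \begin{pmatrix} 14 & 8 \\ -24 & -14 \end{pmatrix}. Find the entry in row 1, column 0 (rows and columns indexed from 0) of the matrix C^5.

-384

Characteristic polynomial: r^2 - 4 = (r - 2)(r + 2), so the eigenvalues are -2, 2.
r=-2: eigenvector (-1, 2).
r=2: eigenvector (-2, 3).
P = [[-1, -2], [2, 3]], D = diag(-2, 2), P⁻¹ = [[3, 2], [-2, -1]].
C⁵ = P·diag(-32, 32)·P⁻¹ = [[224, 128], [-384, -224]].
The requested entry is -384.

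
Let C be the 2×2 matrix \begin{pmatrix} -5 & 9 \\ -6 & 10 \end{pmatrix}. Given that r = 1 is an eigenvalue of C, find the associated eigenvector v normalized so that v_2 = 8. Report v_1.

C − 1I = [[-6, 9], [-6, 9]].
Solving (C − 1I)v = 0 gives the eigenspace spanned by (12, 8).
With v_2 = 8, v = (12, 8), so v_1 = 12.

12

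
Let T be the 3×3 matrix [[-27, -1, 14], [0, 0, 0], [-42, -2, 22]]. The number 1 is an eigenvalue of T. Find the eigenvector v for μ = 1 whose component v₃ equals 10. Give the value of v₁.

5

T − 1I = [[-28, -1, 14], [0, -1, 0], [-42, -2, 21]].
Solving (T − 1I)v = 0 gives the eigenspace spanned by (5, 0, 10).
With v₃ = 10, v = (5, 0, 10), so v₁ = 5.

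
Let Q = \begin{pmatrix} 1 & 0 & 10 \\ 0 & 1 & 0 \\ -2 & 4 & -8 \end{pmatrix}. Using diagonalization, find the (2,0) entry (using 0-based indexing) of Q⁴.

350

Characteristic polynomial: r^3 + 6r^2 + 5r - 12 = (r - 1)(r + 3)(r + 4), so the eigenvalues are -4, -3, 1.
r=-3: eigenvector (5, 0, -2).
r=1: eigenvector (2, 1, 0).
r=-4: eigenvector (-2, 0, 1).
P = [[5, 2, -2], [0, 1, 0], [-2, 0, 1]], D = diag(-3, 1, -4), P⁻¹ = [[1, -2, 2], [0, 1, 0], [2, -4, 5]].
Q⁴ = P·diag(81, 1, 256)·P⁻¹ = [[-619, 1240, -1750], [0, 1, 0], [350, -700, 956]].
The requested entry is 350.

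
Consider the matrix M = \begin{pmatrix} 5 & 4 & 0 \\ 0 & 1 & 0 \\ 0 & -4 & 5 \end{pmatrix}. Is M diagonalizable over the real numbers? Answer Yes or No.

Yes

Characteristic polynomial: p(t) = t^3 - 11t^2 + 35t - 25 = (t - 5)^2(t - 1).
t = 5 has algebraic multiplicity 2; rank(M − 5I) = 1, so geometric multiplicity = 2.
Every eigenvalue has geometric = algebraic multiplicity, so M is diagonalizable.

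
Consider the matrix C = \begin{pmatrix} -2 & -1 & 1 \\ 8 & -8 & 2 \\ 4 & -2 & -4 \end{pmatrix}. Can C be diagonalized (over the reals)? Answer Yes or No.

Characteristic polynomial: p(μ) = μ^3 + 14μ^2 + 64μ + 96 = (μ + 4)^2(μ + 6).
μ = -4 has algebraic multiplicity 2; rank(C + 4I) = 2, so geometric multiplicity = 1.
Geometric multiplicity < algebraic multiplicity, so C is not diagonalizable.

No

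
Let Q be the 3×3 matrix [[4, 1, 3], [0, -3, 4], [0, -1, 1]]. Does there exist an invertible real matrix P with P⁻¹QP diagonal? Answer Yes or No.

No

Characteristic polynomial: p(t) = t^3 - 2t^2 - 7t - 4 = (t - 4)(t + 1)^2.
t = -1 has algebraic multiplicity 2; rank(Q + 1I) = 2, so geometric multiplicity = 1.
Geometric multiplicity < algebraic multiplicity, so Q is not diagonalizable.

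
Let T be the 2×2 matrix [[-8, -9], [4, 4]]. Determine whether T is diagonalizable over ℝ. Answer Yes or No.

Characteristic polynomial: p(μ) = μ^2 + 4μ + 4 = (μ + 2)^2.
μ = -2 has algebraic multiplicity 2; rank(T + 2I) = 1, so geometric multiplicity = 1.
Geometric multiplicity < algebraic multiplicity, so T is not diagonalizable.

No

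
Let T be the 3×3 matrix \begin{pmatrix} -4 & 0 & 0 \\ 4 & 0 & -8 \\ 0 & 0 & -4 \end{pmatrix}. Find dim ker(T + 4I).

2

T + 4I = [[0, 0, 0], [4, 4, -8], [0, 0, 0]].
This matrix has rank 1, so its null space has dimension 3 − 1 = 2.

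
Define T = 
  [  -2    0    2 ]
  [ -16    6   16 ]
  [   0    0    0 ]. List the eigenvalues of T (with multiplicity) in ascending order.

Characteristic polynomial: p(r) = r^3 - 4r^2 - 12r = r(r - 6)(r + 2).
Roots (with multiplicity): -2, 0, 6.

-2, 0, 6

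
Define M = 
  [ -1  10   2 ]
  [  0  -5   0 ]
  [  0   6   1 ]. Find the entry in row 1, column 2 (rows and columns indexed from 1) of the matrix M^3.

Characteristic polynomial: μ^3 + 5μ^2 - μ - 5 = (μ - 1)(μ + 1)(μ + 5), so the eigenvalues are -5, -1, 1.
μ=-5: eigenvector (-2, 1, -1).
μ=-1: eigenvector (1, 0, 0).
μ=1: eigenvector (1, 0, 1).
P = [[-2, 1, 1], [1, 0, 0], [-1, 0, 1]], D = diag(-5, -1, 1), P⁻¹ = [[0, 1, 0], [1, 1, -1], [0, 1, 1]].
M³ = P·diag(-125, -1, 1)·P⁻¹ = [[-1, 250, 2], [0, -125, 0], [0, 126, 1]].
The requested entry is 250.

250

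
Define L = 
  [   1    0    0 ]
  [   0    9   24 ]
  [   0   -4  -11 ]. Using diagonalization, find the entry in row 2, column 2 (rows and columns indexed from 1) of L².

Characteristic polynomial: s^3 + s^2 - 5s + 3 = (s - 1)^2(s + 3), so the eigenvalues are -3, 1, 1.
s=1: eigenvector (1, 0, 0).
s=1: eigenvector (0, 3, -1).
s=-3: eigenvector (0, -2, 1).
P = [[1, 0, 0], [0, 3, -2], [0, -1, 1]], D = diag(1, 1, -3), P⁻¹ = [[1, 0, 0], [0, 1, 2], [0, 1, 3]].
L² = P·diag(1, 1, 9)·P⁻¹ = [[1, 0, 0], [0, -15, -48], [0, 8, 25]].
The requested entry is -15.

-15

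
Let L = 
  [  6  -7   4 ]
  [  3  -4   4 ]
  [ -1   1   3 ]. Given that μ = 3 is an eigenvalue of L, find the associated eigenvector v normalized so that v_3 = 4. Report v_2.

4

L − 3I = [[3, -7, 4], [3, -7, 4], [-1, 1, 0]].
Solving (L − 3I)v = 0 gives the eigenspace spanned by (4, 4, 4).
With v_3 = 4, v = (4, 4, 4), so v_2 = 4.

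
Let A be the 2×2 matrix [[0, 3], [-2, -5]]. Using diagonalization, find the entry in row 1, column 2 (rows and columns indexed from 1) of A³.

Characteristic polynomial: t^2 + 5t + 6 = (t + 2)(t + 3), so the eigenvalues are -3, -2.
t=-2: eigenvector (3, -2).
t=-3: eigenvector (1, -1).
P = [[3, 1], [-2, -1]], D = diag(-2, -3), P⁻¹ = [[1, 1], [-2, -3]].
A³ = P·diag(-8, -27)·P⁻¹ = [[30, 57], [-38, -65]].
The requested entry is 57.

57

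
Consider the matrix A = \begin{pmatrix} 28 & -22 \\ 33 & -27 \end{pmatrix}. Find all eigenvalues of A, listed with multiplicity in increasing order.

Characteristic polynomial: p(μ) = μ^2 - μ - 30 = (μ - 6)(μ + 5).
Roots (with multiplicity): -5, 6.

-5, 6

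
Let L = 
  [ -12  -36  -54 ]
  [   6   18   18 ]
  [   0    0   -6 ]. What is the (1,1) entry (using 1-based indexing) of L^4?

-2592

Characteristic polynomial: r^3 - 36r = r(r - 6)(r + 6), so the eigenvalues are -6, 0, 6.
r=-6: eigenvector (9, -3, 1).
r=6: eigenvector (-2, 1, 0).
r=0: eigenvector (3, -1, 0).
P = [[9, -2, 3], [-3, 1, -1], [1, 0, 0]], D = diag(-6, 6, 0), P⁻¹ = [[0, 0, 1], [1, 3, 0], [1, 2, -3]].
L⁴ = P·diag(1296, 1296, 0)·P⁻¹ = [[-2592, -7776, 11664], [1296, 3888, -3888], [0, 0, 1296]].
The requested entry is -2592.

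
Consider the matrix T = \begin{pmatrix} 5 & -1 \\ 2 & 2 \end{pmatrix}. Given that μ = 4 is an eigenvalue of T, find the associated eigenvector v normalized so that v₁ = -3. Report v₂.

-3

T − 4I = [[1, -1], [2, -2]].
Solving (T − 4I)v = 0 gives the eigenspace spanned by (-3, -3).
With v₁ = -3, v = (-3, -3), so v₂ = -3.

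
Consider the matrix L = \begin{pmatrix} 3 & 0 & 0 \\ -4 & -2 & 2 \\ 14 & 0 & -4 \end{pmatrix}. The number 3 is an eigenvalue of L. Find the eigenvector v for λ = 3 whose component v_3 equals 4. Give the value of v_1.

2

L − 3I = [[0, 0, 0], [-4, -5, 2], [14, 0, -7]].
Solving (L − 3I)v = 0 gives the eigenspace spanned by (2, 0, 4).
With v_3 = 4, v = (2, 0, 4), so v_1 = 2.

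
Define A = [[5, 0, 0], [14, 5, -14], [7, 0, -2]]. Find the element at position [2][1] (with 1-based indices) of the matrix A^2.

Characteristic polynomial: λ^3 - 8λ^2 + 5λ + 50 = (λ - 5)^2(λ + 2), so the eigenvalues are -2, 5, 5.
λ=5: eigenvector (0, 1, 0).
λ=-2: eigenvector (0, -2, -1).
λ=5: eigenvector (1, 0, 1).
P = [[0, 0, 1], [1, -2, 0], [0, -1, 1]], D = diag(5, -2, 5), P⁻¹ = [[2, 1, -2], [1, 0, -1], [1, 0, 0]].
A² = P·diag(25, 4, 25)·P⁻¹ = [[25, 0, 0], [42, 25, -42], [21, 0, 4]].
The requested entry is 42.

42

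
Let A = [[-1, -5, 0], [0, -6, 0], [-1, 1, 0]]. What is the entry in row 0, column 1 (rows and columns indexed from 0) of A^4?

1295

Characteristic polynomial: λ^3 + 7λ^2 + 6λ = λ(λ + 1)(λ + 6), so the eigenvalues are -6, -1, 0.
λ=-6: eigenvector (-1, -1, 0).
λ=0: eigenvector (0, 0, 1).
λ=-1: eigenvector (1, 0, 1).
P = [[-1, 0, 1], [-1, 0, 0], [0, 1, 1]], D = diag(-6, 0, -1), P⁻¹ = [[0, -1, 0], [-1, 1, 1], [1, -1, 0]].
A⁴ = P·diag(1296, 0, 1)·P⁻¹ = [[1, 1295, 0], [0, 1296, 0], [1, -1, 0]].
The requested entry is 1295.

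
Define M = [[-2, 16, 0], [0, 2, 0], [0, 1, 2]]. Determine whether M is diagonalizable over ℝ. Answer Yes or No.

No

Characteristic polynomial: p(μ) = μ^3 - 2μ^2 - 4μ + 8 = (μ - 2)^2(μ + 2).
μ = 2 has algebraic multiplicity 2; rank(M − 2I) = 2, so geometric multiplicity = 1.
Geometric multiplicity < algebraic multiplicity, so M is not diagonalizable.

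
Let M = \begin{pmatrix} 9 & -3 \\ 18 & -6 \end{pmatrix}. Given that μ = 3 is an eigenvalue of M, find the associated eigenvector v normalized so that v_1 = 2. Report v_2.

4

M − 3I = [[6, -3], [18, -9]].
Solving (M − 3I)v = 0 gives the eigenspace spanned by (2, 4).
With v_1 = 2, v = (2, 4), so v_2 = 4.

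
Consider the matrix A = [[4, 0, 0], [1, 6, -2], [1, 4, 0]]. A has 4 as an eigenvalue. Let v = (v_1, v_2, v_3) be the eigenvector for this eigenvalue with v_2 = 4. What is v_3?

4

A − 4I = [[0, 0, 0], [1, 2, -2], [1, 4, -4]].
Solving (A − 4I)v = 0 gives the eigenspace spanned by (0, 4, 4).
With v_2 = 4, v = (0, 4, 4), so v_3 = 4.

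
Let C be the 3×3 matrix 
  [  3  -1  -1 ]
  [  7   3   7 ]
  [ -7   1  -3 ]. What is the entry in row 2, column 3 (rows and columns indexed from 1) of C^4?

Characteristic polynomial: t^3 - 3t^2 - 16t + 48 = (t - 4)(t - 3)(t + 4), so the eigenvalues are -4, 3, 4.
t=-4: eigenvector (0, -1, 1).
t=3: eigenvector (1, 1, -1).
t=4: eigenvector (-1, 0, 1).
P = [[0, 1, -1], [-1, 1, 0], [1, -1, 1]], D = diag(-4, 3, 4), P⁻¹ = [[1, 0, 1], [1, 1, 1], [0, 1, 1]].
C⁴ = P·diag(256, 81, 256)·P⁻¹ = [[81, -175, -175], [-175, 81, -175], [175, 175, 431]].
The requested entry is -175.

-175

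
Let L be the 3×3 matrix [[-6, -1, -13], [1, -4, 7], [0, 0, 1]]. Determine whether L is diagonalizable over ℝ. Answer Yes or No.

Characteristic polynomial: p(λ) = λ^3 + 9λ^2 + 15λ - 25 = (λ - 1)(λ + 5)^2.
λ = -5 has algebraic multiplicity 2; rank(L + 5I) = 2, so geometric multiplicity = 1.
Geometric multiplicity < algebraic multiplicity, so L is not diagonalizable.

No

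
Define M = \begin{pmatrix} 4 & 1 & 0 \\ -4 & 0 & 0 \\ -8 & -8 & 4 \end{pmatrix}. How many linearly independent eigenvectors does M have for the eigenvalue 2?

M − 2I = [[2, 1, 0], [-4, -2, 0], [-8, -8, 2]].
This matrix has rank 2, so its null space has dimension 3 − 2 = 1.

1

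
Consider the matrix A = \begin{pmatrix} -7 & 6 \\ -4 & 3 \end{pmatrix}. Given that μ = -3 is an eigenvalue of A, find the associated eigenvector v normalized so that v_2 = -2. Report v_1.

A + 3I = [[-4, 6], [-4, 6]].
Solving (A + 3I)v = 0 gives the eigenspace spanned by (-3, -2).
With v_2 = -2, v = (-3, -2), so v_1 = -3.

-3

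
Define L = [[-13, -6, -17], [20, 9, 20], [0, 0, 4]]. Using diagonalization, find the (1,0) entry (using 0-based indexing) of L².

Characteristic polynomial: s^3 - 13s - 12 = (s - 4)(s + 1)(s + 3), so the eigenvalues are -3, -1, 4.
s=4: eigenvector (-1, 0, 1).
s=-3: eigenvector (3, -5, 0).
s=-1: eigenvector (1, -2, 0).
P = [[-1, 3, 1], [0, -5, -2], [1, 0, 0]], D = diag(4, -3, -1), P⁻¹ = [[0, 0, 1], [2, 1, 2], [-5, -3, -5]].
L² = P·diag(16, 9, 1)·P⁻¹ = [[49, 24, 33], [-80, -39, -80], [0, 0, 16]].
The requested entry is -80.

-80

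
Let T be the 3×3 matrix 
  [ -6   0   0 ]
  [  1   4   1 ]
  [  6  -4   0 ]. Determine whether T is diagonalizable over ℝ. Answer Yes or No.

Characteristic polynomial: p(λ) = λ^3 + 2λ^2 - 20λ + 24 = (λ - 2)^2(λ + 6).
λ = 2 has algebraic multiplicity 2; rank(T − 2I) = 2, so geometric multiplicity = 1.
Geometric multiplicity < algebraic multiplicity, so T is not diagonalizable.

No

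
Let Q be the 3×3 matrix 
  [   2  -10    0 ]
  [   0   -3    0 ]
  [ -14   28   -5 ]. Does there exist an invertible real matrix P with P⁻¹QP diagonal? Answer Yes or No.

Characteristic polynomial: p(λ) = λ^3 + 6λ^2 - λ - 30 = (λ - 2)(λ + 3)(λ + 5).
All 3 eigenvalues are distinct, so Q is diagonalizable.

Yes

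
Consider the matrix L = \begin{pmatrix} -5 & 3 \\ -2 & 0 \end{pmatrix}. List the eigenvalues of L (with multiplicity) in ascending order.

Characteristic polynomial: p(μ) = μ^2 + 5μ + 6 = (μ + 2)(μ + 3).
Roots (with multiplicity): -3, -2.

-3, -2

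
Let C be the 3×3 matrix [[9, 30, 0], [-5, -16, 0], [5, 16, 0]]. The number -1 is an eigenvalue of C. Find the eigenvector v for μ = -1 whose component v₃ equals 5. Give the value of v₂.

-5

C + 1I = [[10, 30, 0], [-5, -15, 0], [5, 16, 1]].
Solving (C + 1I)v = 0 gives the eigenspace spanned by (15, -5, 5).
With v₃ = 5, v = (15, -5, 5), so v₂ = -5.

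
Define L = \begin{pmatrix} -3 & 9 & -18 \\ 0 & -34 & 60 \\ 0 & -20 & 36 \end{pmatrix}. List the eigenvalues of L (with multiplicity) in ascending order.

Characteristic polynomial: p(μ) = μ^3 + μ^2 - 30μ - 72 = (μ - 6)(μ + 3)(μ + 4).
Roots (with multiplicity): -4, -3, 6.

-4, -3, 6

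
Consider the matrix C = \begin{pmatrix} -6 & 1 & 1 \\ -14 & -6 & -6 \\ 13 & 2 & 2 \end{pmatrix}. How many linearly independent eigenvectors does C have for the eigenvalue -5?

1

C + 5I = [[-1, 1, 1], [-14, -1, -6], [13, 2, 7]].
This matrix has rank 2, so its null space has dimension 3 − 2 = 1.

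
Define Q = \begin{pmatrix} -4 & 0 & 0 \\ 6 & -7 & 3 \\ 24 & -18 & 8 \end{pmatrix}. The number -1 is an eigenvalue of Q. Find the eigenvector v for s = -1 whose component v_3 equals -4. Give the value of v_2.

Q + 1I = [[-3, 0, 0], [6, -6, 3], [24, -18, 9]].
Solving (Q + 1I)v = 0 gives the eigenspace spanned by (0, -2, -4).
With v_3 = -4, v = (0, -2, -4), so v_2 = -2.

-2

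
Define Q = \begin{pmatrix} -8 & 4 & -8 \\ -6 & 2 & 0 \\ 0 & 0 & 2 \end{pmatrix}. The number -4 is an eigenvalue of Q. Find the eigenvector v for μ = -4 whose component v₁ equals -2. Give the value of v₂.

Q + 4I = [[-4, 4, -8], [-6, 6, 0], [0, 0, 6]].
Solving (Q + 4I)v = 0 gives the eigenspace spanned by (-2, -2, 0).
With v₁ = -2, v = (-2, -2, 0), so v₂ = -2.

-2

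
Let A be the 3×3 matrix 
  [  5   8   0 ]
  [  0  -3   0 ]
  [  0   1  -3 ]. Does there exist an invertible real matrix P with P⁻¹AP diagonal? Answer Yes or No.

Characteristic polynomial: p(t) = t^3 + t^2 - 21t - 45 = (t - 5)(t + 3)^2.
t = -3 has algebraic multiplicity 2; rank(A + 3I) = 2, so geometric multiplicity = 1.
Geometric multiplicity < algebraic multiplicity, so A is not diagonalizable.

No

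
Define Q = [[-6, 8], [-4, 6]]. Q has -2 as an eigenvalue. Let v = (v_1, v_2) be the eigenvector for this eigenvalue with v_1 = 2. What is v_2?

Q + 2I = [[-4, 8], [-4, 8]].
Solving (Q + 2I)v = 0 gives the eigenspace spanned by (2, 1).
With v_1 = 2, v = (2, 1), so v_2 = 1.

1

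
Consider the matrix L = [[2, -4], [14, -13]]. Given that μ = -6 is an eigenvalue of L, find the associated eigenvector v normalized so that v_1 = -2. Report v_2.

-4

L + 6I = [[8, -4], [14, -7]].
Solving (L + 6I)v = 0 gives the eigenspace spanned by (-2, -4).
With v_1 = -2, v = (-2, -4), so v_2 = -4.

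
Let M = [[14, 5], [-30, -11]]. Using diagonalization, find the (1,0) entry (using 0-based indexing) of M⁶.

Characteristic polynomial: r^2 - 3r - 4 = (r - 4)(r + 1), so the eigenvalues are -1, 4.
r=4: eigenvector (1, -2).
r=-1: eigenvector (-1, 3).
P = [[1, -1], [-2, 3]], D = diag(4, -1), P⁻¹ = [[3, 1], [2, 1]].
M⁶ = P·diag(4096, 1)·P⁻¹ = [[12286, 4095], [-24570, -8189]].
The requested entry is -24570.

-24570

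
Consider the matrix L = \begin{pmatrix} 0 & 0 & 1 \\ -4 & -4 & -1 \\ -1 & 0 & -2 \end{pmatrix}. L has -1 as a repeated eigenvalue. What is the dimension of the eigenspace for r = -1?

L + 1I = [[1, 0, 1], [-4, -3, -1], [-1, 0, -1]].
This matrix has rank 2, so its null space has dimension 3 − 2 = 1.

1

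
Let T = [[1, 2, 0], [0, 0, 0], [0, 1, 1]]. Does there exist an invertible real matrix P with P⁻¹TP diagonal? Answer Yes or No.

Yes

Characteristic polynomial: p(s) = s^3 - 2s^2 + s = s(s - 1)^2.
s = 1 has algebraic multiplicity 2; rank(T − 1I) = 1, so geometric multiplicity = 2.
Every eigenvalue has geometric = algebraic multiplicity, so T is diagonalizable.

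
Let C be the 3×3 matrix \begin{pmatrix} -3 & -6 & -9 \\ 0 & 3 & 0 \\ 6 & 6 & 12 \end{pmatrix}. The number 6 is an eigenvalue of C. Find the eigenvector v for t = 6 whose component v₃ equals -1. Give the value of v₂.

C − 6I = [[-9, -6, -9], [0, -3, 0], [6, 6, 6]].
Solving (C − 6I)v = 0 gives the eigenspace spanned by (1, 0, -1).
With v₃ = -1, v = (1, 0, -1), so v₂ = 0.

0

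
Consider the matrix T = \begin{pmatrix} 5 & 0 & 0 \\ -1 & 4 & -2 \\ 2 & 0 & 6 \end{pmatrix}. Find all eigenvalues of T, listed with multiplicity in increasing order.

4, 5, 6

Characteristic polynomial: p(r) = r^3 - 15r^2 + 74r - 120 = (r - 6)(r - 5)(r - 4).
Roots (with multiplicity): 4, 5, 6.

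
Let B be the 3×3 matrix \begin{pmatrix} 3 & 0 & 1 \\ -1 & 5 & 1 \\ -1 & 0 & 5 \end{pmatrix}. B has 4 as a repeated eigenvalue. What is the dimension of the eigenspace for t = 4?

1

B − 4I = [[-1, 0, 1], [-1, 1, 1], [-1, 0, 1]].
This matrix has rank 2, so its null space has dimension 3 − 2 = 1.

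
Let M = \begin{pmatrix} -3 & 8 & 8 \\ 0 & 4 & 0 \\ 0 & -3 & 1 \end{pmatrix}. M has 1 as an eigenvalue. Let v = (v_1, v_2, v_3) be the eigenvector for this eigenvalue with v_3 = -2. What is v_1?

M − 1I = [[-4, 8, 8], [0, 3, 0], [0, -3, 0]].
Solving (M − 1I)v = 0 gives the eigenspace spanned by (-4, 0, -2).
With v_3 = -2, v = (-4, 0, -2), so v_1 = -4.

-4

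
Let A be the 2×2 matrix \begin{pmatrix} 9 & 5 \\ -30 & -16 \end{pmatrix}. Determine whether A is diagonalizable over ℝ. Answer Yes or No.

Characteristic polynomial: p(μ) = μ^2 + 7μ + 6 = (μ + 1)(μ + 6).
All 2 eigenvalues are distinct, so A is diagonalizable.

Yes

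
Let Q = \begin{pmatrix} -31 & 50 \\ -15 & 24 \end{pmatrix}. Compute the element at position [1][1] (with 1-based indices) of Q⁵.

Characteristic polynomial: λ^2 + 7λ + 6 = (λ + 1)(λ + 6), so the eigenvalues are -6, -1.
λ=-1: eigenvector (-5, -3).
λ=-6: eigenvector (2, 1).
P = [[-5, 2], [-3, 1]], D = diag(-1, -6), P⁻¹ = [[1, -2], [3, -5]].
Q⁵ = P·diag(-1, -7776)·P⁻¹ = [[-46651, 77750], [-23325, 38874]].
The requested entry is -46651.

-46651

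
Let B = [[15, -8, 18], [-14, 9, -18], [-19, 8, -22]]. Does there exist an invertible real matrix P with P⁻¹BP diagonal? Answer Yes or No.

Yes

Characteristic polynomial: p(s) = s^3 - 2s^2 - 19s + 20 = (s - 5)(s - 1)(s + 4).
All 3 eigenvalues are distinct, so B is diagonalizable.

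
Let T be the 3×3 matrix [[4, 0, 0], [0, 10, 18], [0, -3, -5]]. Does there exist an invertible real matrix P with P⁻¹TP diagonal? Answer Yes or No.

Characteristic polynomial: p(r) = r^3 - 9r^2 + 24r - 16 = (r - 4)^2(r - 1).
r = 4 has algebraic multiplicity 2; rank(T − 4I) = 1, so geometric multiplicity = 2.
Every eigenvalue has geometric = algebraic multiplicity, so T is diagonalizable.

Yes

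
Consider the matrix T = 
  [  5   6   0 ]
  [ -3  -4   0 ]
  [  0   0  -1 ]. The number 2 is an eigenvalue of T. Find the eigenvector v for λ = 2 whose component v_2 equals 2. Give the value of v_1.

-4

T − 2I = [[3, 6, 0], [-3, -6, 0], [0, 0, -3]].
Solving (T − 2I)v = 0 gives the eigenspace spanned by (-4, 2, 0).
With v_2 = 2, v = (-4, 2, 0), so v_1 = -4.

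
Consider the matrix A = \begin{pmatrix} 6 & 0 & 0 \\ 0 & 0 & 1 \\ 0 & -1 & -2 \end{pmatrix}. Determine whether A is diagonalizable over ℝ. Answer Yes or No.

No

Characteristic polynomial: p(t) = t^3 - 4t^2 - 11t - 6 = (t - 6)(t + 1)^2.
t = -1 has algebraic multiplicity 2; rank(A + 1I) = 2, so geometric multiplicity = 1.
Geometric multiplicity < algebraic multiplicity, so A is not diagonalizable.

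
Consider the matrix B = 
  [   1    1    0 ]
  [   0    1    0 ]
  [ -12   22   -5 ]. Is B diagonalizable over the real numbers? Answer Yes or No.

Characteristic polynomial: p(μ) = μ^3 + 3μ^2 - 9μ + 5 = (μ - 1)^2(μ + 5).
μ = 1 has algebraic multiplicity 2; rank(B − 1I) = 2, so geometric multiplicity = 1.
Geometric multiplicity < algebraic multiplicity, so B is not diagonalizable.

No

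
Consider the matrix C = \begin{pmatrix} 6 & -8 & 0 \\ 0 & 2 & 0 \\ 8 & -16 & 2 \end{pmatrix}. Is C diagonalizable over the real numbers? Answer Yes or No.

Yes

Characteristic polynomial: p(r) = r^3 - 10r^2 + 28r - 24 = (r - 6)(r - 2)^2.
r = 2 has algebraic multiplicity 2; rank(C − 2I) = 1, so geometric multiplicity = 2.
Every eigenvalue has geometric = algebraic multiplicity, so C is diagonalizable.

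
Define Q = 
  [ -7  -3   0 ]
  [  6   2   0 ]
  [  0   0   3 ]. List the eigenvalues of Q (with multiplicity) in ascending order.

Characteristic polynomial: p(s) = s^3 + 2s^2 - 11s - 12 = (s - 3)(s + 1)(s + 4).
Roots (with multiplicity): -4, -1, 3.

-4, -1, 3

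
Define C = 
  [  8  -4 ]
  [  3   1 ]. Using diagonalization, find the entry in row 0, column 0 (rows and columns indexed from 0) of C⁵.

9428

Characteristic polynomial: λ^2 - 9λ + 20 = (λ - 5)(λ - 4), so the eigenvalues are 4, 5.
λ=4: eigenvector (1, 1).
λ=5: eigenvector (4, 3).
P = [[1, 4], [1, 3]], D = diag(4, 5), P⁻¹ = [[-3, 4], [1, -1]].
C⁵ = P·diag(1024, 3125)·P⁻¹ = [[9428, -8404], [6303, -5279]].
The requested entry is 9428.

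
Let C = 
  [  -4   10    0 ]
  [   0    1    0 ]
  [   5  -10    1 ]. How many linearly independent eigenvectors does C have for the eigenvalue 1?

C − 1I = [[-5, 10, 0], [0, 0, 0], [5, -10, 0]].
This matrix has rank 1, so its null space has dimension 3 − 1 = 2.

2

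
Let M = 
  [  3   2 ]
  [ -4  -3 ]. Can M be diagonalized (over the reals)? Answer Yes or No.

Characteristic polynomial: p(s) = s^2 - 1 = (s - 1)(s + 1).
All 2 eigenvalues are distinct, so M is diagonalizable.

Yes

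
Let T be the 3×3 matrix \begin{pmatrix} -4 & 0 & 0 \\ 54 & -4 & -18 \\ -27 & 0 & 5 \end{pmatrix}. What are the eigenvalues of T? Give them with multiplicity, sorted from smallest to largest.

Characteristic polynomial: p(r) = r^3 + 3r^2 - 24r - 80 = (r - 5)(r + 4)^2.
Roots (with multiplicity): -4, -4, 5.

-4, -4, 5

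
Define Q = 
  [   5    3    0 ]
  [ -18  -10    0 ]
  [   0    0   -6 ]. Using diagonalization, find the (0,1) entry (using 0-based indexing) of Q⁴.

-255

Characteristic polynomial: r^3 + 11r^2 + 34r + 24 = (r + 1)(r + 4)(r + 6), so the eigenvalues are -6, -4, -1.
r=-4: eigenvector (-1, 3, 0).
r=-1: eigenvector (1, -2, 0).
r=-6: eigenvector (0, 0, 1).
P = [[-1, 1, 0], [3, -2, 0], [0, 0, 1]], D = diag(-4, -1, -6), P⁻¹ = [[2, 1, 0], [3, 1, 0], [0, 0, 1]].
Q⁴ = P·diag(256, 1, 1296)·P⁻¹ = [[-509, -255, 0], [1530, 766, 0], [0, 0, 1296]].
The requested entry is -255.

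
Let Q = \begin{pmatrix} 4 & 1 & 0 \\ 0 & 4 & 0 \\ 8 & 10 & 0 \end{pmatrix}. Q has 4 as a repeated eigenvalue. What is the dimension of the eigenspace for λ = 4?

Q − 4I = [[0, 1, 0], [0, 0, 0], [8, 10, -4]].
This matrix has rank 2, so its null space has dimension 3 − 2 = 1.

1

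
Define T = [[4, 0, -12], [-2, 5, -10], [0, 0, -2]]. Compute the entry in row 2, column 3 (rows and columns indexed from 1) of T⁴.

Characteristic polynomial: r^3 - 7r^2 + 2r + 40 = (r - 5)(r - 4)(r + 2), so the eigenvalues are -2, 4, 5.
r=4: eigenvector (1, 2, 0).
r=5: eigenvector (0, 1, 0).
r=-2: eigenvector (2, 2, 1).
P = [[1, 0, 2], [2, 1, 2], [0, 0, 1]], D = diag(4, 5, -2), P⁻¹ = [[1, 0, -2], [-2, 1, 2], [0, 0, 1]].
T⁴ = P·diag(256, 625, 16)·P⁻¹ = [[256, 0, -480], [-738, 625, 258], [0, 0, 16]].
The requested entry is 258.

258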